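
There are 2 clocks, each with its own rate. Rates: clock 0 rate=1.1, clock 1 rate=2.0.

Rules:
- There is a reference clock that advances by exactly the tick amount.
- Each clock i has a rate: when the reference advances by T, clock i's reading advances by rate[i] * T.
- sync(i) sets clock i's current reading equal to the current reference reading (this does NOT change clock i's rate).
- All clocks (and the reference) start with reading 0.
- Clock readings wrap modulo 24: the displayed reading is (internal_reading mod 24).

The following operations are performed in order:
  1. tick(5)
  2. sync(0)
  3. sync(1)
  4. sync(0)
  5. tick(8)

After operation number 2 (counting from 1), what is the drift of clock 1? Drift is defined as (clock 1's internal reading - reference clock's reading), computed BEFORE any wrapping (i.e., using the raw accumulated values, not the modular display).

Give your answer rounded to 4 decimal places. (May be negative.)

Answer: 5.0000

Derivation:
After op 1 tick(5): ref=5.0000 raw=[5.5000 10.0000]
After op 2 sync(0): ref=5.0000 raw=[5.0000 10.0000]
Drift of clock 1 after op 2: 10.0000 - 5.0000 = 5.0000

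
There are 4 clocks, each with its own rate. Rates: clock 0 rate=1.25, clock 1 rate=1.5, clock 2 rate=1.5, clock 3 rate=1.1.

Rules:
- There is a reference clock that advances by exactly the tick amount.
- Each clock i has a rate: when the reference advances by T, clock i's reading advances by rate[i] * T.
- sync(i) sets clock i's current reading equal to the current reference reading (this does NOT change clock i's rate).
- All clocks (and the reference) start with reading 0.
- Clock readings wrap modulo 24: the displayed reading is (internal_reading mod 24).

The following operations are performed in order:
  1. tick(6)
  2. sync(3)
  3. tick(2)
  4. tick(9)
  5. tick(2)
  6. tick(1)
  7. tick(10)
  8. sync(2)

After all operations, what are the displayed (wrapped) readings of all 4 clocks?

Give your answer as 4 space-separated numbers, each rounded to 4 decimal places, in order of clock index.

Answer: 13.5000 21.0000 6.0000 8.4000

Derivation:
After op 1 tick(6): ref=6.0000 raw=[7.5000 9.0000 9.0000 6.6000]
After op 2 sync(3): ref=6.0000 raw=[7.5000 9.0000 9.0000 6.0000]
After op 3 tick(2): ref=8.0000 raw=[10.0000 12.0000 12.0000 8.2000]
After op 4 tick(9): ref=17.0000 raw=[21.2500 25.5000 25.5000 18.1000]
After op 5 tick(2): ref=19.0000 raw=[23.7500 28.5000 28.5000 20.3000]
After op 6 tick(1): ref=20.0000 raw=[25.0000 30.0000 30.0000 21.4000]
After op 7 tick(10): ref=30.0000 raw=[37.5000 45.0000 45.0000 32.4000]
After op 8 sync(2): ref=30.0000 raw=[37.5000 45.0000 30.0000 32.4000]
Wrap final raw readings (mod 24): 37.5000 mod 24 = 13.5000; 45.0000 mod 24 = 21.0000; 30.0000 mod 24 = 6.0000; 32.4000 mod 24 = 8.4000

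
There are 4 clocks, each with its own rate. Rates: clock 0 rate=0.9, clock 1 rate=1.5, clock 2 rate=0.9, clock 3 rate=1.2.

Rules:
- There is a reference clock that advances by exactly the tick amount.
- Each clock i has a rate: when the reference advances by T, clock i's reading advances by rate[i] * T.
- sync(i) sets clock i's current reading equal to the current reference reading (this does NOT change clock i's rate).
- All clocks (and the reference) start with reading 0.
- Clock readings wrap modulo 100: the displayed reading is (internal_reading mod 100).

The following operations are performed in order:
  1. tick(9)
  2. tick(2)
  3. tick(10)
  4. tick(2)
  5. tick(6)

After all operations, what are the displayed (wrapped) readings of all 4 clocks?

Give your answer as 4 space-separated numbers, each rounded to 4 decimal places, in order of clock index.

Answer: 26.1000 43.5000 26.1000 34.8000

Derivation:
After op 1 tick(9): ref=9.0000 raw=[8.1000 13.5000 8.1000 10.8000]
After op 2 tick(2): ref=11.0000 raw=[9.9000 16.5000 9.9000 13.2000]
After op 3 tick(10): ref=21.0000 raw=[18.9000 31.5000 18.9000 25.2000]
After op 4 tick(2): ref=23.0000 raw=[20.7000 34.5000 20.7000 27.6000]
After op 5 tick(6): ref=29.0000 raw=[26.1000 43.5000 26.1000 34.8000]
Wrap final raw readings (mod 100): 26.1000 mod 100 = 26.1000; 43.5000 mod 100 = 43.5000; 26.1000 mod 100 = 26.1000; 34.8000 mod 100 = 34.8000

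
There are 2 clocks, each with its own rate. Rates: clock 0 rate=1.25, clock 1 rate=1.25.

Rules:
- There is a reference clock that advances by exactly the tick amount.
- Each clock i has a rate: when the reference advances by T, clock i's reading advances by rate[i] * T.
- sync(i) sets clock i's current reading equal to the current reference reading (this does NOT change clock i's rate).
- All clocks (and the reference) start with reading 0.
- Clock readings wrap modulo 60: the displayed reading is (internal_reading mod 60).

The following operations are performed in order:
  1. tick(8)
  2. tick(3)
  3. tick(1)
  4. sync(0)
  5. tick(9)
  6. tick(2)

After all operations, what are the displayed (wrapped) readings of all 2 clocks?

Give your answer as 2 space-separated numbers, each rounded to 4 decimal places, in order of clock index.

After op 1 tick(8): ref=8.0000 raw=[10.0000 10.0000]
After op 2 tick(3): ref=11.0000 raw=[13.7500 13.7500]
After op 3 tick(1): ref=12.0000 raw=[15.0000 15.0000]
After op 4 sync(0): ref=12.0000 raw=[12.0000 15.0000]
After op 5 tick(9): ref=21.0000 raw=[23.2500 26.2500]
After op 6 tick(2): ref=23.0000 raw=[25.7500 28.7500]
Wrap final raw readings (mod 60): 25.7500 mod 60 = 25.7500; 28.7500 mod 60 = 28.7500

Answer: 25.7500 28.7500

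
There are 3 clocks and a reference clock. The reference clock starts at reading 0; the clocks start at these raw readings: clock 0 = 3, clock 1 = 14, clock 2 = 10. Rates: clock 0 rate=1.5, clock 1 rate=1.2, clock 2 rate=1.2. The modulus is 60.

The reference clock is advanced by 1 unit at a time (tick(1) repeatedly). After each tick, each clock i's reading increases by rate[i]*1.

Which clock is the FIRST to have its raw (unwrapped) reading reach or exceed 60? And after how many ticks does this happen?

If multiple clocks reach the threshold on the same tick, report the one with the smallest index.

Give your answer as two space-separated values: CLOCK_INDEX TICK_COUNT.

Answer: 0 38

Derivation:
clock 0: start=3, rate=1.5, needs 60-3 = 57; ticks = ceil(57/1.5) = ceil(38.0000) = 38; reading at tick 38 = 3 + 1.5*38 = 60.0000
clock 1: start=14, rate=1.2, needs 60-14 = 46; ticks = ceil(46/1.2) = ceil(38.3333) = 39; reading at tick 39 = 14 + 1.2*39 = 60.8000
clock 2: start=10, rate=1.2, needs 60-10 = 50; ticks = ceil(50/1.2) = ceil(41.6667) = 42; reading at tick 42 = 10 + 1.2*42 = 60.4000
Minimum tick count = 38; winners = [0]; smallest index = 0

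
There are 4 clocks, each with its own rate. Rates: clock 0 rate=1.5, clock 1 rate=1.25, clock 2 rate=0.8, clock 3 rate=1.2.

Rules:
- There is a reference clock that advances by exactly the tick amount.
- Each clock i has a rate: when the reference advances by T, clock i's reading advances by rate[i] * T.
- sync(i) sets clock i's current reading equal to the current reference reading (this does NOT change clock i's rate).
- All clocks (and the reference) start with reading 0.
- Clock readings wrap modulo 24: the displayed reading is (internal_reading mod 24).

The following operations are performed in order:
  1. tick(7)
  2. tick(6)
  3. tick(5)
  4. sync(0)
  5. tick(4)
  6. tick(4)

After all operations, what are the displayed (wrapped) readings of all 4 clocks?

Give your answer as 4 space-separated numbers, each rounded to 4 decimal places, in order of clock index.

After op 1 tick(7): ref=7.0000 raw=[10.5000 8.7500 5.6000 8.4000]
After op 2 tick(6): ref=13.0000 raw=[19.5000 16.2500 10.4000 15.6000]
After op 3 tick(5): ref=18.0000 raw=[27.0000 22.5000 14.4000 21.6000]
After op 4 sync(0): ref=18.0000 raw=[18.0000 22.5000 14.4000 21.6000]
After op 5 tick(4): ref=22.0000 raw=[24.0000 27.5000 17.6000 26.4000]
After op 6 tick(4): ref=26.0000 raw=[30.0000 32.5000 20.8000 31.2000]
Wrap final raw readings (mod 24): 30.0000 mod 24 = 6.0000; 32.5000 mod 24 = 8.5000; 20.8000 mod 24 = 20.8000; 31.2000 mod 24 = 7.2000

Answer: 6.0000 8.5000 20.8000 7.2000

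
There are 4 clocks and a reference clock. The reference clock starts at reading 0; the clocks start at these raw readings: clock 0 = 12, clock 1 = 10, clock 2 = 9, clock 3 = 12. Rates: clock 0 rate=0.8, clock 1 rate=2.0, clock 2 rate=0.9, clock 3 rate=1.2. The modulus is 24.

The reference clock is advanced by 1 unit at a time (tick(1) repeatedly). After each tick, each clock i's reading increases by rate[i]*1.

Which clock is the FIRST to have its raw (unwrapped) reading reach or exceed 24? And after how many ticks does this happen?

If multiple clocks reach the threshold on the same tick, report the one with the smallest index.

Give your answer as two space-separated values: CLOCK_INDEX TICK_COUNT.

Answer: 1 7

Derivation:
clock 0: start=12, rate=0.8, needs 24-12 = 12; ticks = ceil(12/0.8) = ceil(15.0000) = 15; reading at tick 15 = 12 + 0.8*15 = 24.0000
clock 1: start=10, rate=2.0, needs 24-10 = 14; ticks = ceil(14/2.0) = ceil(7.0000) = 7; reading at tick 7 = 10 + 2.0*7 = 24.0000
clock 2: start=9, rate=0.9, needs 24-9 = 15; ticks = ceil(15/0.9) = ceil(16.6667) = 17; reading at tick 17 = 9 + 0.9*17 = 24.3000
clock 3: start=12, rate=1.2, needs 24-12 = 12; ticks = ceil(12/1.2) = ceil(10.0000) = 10; reading at tick 10 = 12 + 1.2*10 = 24.0000
Minimum tick count = 7; winners = [1]; smallest index = 1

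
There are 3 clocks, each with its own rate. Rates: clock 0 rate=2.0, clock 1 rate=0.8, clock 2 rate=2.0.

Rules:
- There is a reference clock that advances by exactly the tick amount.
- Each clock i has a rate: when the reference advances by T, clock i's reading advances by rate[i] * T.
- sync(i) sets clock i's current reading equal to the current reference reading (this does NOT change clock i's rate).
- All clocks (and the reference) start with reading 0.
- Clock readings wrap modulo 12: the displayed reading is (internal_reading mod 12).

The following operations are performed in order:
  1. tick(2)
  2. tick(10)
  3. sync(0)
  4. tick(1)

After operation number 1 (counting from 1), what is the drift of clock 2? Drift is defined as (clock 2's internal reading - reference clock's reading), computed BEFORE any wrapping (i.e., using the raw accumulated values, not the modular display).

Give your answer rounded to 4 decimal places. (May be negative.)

After op 1 tick(2): ref=2.0000 raw=[4.0000 1.6000 4.0000]
Drift of clock 2 after op 1: 4.0000 - 2.0000 = 2.0000

Answer: 2.0000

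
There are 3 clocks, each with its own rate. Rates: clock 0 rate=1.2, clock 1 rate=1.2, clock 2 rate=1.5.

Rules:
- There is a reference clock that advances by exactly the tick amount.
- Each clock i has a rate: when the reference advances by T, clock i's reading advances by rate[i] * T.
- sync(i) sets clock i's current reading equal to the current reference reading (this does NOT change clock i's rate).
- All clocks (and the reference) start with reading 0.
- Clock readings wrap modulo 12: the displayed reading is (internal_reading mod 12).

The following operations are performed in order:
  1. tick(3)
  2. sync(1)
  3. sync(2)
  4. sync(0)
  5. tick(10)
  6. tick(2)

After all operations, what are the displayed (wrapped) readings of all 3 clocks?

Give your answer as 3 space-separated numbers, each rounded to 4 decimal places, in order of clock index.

Answer: 5.4000 5.4000 9.0000

Derivation:
After op 1 tick(3): ref=3.0000 raw=[3.6000 3.6000 4.5000]
After op 2 sync(1): ref=3.0000 raw=[3.6000 3.0000 4.5000]
After op 3 sync(2): ref=3.0000 raw=[3.6000 3.0000 3.0000]
After op 4 sync(0): ref=3.0000 raw=[3.0000 3.0000 3.0000]
After op 5 tick(10): ref=13.0000 raw=[15.0000 15.0000 18.0000]
After op 6 tick(2): ref=15.0000 raw=[17.4000 17.4000 21.0000]
Wrap final raw readings (mod 12): 17.4000 mod 12 = 5.4000; 17.4000 mod 12 = 5.4000; 21.0000 mod 12 = 9.0000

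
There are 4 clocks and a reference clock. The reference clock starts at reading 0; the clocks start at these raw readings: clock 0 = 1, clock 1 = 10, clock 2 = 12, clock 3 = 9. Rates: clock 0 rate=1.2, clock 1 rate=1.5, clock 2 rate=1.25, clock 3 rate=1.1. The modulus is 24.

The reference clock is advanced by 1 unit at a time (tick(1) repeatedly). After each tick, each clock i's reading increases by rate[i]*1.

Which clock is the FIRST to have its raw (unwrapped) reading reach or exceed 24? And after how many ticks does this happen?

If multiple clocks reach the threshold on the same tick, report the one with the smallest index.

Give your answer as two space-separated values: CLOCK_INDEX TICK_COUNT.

Answer: 1 10

Derivation:
clock 0: start=1, rate=1.2, needs 24-1 = 23; ticks = ceil(23/1.2) = ceil(19.1667) = 20; reading at tick 20 = 1 + 1.2*20 = 25.0000
clock 1: start=10, rate=1.5, needs 24-10 = 14; ticks = ceil(14/1.5) = ceil(9.3333) = 10; reading at tick 10 = 10 + 1.5*10 = 25.0000
clock 2: start=12, rate=1.25, needs 24-12 = 12; ticks = ceil(12/1.25) = ceil(9.6000) = 10; reading at tick 10 = 12 + 1.25*10 = 24.5000
clock 3: start=9, rate=1.1, needs 24-9 = 15; ticks = ceil(15/1.1) = ceil(13.6364) = 14; reading at tick 14 = 9 + 1.1*14 = 24.4000
Minimum tick count = 10; winners = [1, 2]; smallest index = 1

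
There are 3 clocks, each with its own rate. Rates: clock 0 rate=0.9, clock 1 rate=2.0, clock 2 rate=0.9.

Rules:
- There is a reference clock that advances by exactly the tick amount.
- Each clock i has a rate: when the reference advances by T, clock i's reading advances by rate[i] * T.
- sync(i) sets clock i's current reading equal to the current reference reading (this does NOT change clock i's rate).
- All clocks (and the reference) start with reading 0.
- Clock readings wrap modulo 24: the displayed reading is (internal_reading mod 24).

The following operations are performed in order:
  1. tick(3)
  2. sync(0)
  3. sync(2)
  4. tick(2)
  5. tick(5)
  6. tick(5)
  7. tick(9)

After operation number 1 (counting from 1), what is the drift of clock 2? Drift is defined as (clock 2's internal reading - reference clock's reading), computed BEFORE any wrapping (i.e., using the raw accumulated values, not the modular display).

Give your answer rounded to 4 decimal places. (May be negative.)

Answer: -0.3000

Derivation:
After op 1 tick(3): ref=3.0000 raw=[2.7000 6.0000 2.7000]
Drift of clock 2 after op 1: 2.7000 - 3.0000 = -0.3000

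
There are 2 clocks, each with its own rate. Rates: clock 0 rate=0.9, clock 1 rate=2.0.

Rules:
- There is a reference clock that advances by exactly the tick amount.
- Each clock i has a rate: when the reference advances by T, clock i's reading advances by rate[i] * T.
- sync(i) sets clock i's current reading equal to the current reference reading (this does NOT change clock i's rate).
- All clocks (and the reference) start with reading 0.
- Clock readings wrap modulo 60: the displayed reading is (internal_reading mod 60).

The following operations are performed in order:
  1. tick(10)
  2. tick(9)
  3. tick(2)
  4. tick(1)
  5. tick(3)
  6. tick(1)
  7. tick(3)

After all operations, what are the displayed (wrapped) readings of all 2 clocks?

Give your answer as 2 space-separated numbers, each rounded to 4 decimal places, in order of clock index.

Answer: 26.1000 58.0000

Derivation:
After op 1 tick(10): ref=10.0000 raw=[9.0000 20.0000]
After op 2 tick(9): ref=19.0000 raw=[17.1000 38.0000]
After op 3 tick(2): ref=21.0000 raw=[18.9000 42.0000]
After op 4 tick(1): ref=22.0000 raw=[19.8000 44.0000]
After op 5 tick(3): ref=25.0000 raw=[22.5000 50.0000]
After op 6 tick(1): ref=26.0000 raw=[23.4000 52.0000]
After op 7 tick(3): ref=29.0000 raw=[26.1000 58.0000]
Wrap final raw readings (mod 60): 26.1000 mod 60 = 26.1000; 58.0000 mod 60 = 58.0000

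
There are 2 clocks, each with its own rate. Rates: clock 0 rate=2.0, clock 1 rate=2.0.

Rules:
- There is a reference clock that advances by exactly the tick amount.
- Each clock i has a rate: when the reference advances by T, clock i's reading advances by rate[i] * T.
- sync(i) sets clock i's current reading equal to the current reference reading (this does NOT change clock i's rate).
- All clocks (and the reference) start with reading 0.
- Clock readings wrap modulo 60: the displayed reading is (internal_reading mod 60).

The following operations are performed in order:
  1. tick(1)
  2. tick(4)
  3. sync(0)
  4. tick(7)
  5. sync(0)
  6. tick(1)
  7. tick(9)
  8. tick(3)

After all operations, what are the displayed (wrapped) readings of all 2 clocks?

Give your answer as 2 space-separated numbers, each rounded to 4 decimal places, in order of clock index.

After op 1 tick(1): ref=1.0000 raw=[2.0000 2.0000]
After op 2 tick(4): ref=5.0000 raw=[10.0000 10.0000]
After op 3 sync(0): ref=5.0000 raw=[5.0000 10.0000]
After op 4 tick(7): ref=12.0000 raw=[19.0000 24.0000]
After op 5 sync(0): ref=12.0000 raw=[12.0000 24.0000]
After op 6 tick(1): ref=13.0000 raw=[14.0000 26.0000]
After op 7 tick(9): ref=22.0000 raw=[32.0000 44.0000]
After op 8 tick(3): ref=25.0000 raw=[38.0000 50.0000]
Wrap final raw readings (mod 60): 38.0000 mod 60 = 38.0000; 50.0000 mod 60 = 50.0000

Answer: 38.0000 50.0000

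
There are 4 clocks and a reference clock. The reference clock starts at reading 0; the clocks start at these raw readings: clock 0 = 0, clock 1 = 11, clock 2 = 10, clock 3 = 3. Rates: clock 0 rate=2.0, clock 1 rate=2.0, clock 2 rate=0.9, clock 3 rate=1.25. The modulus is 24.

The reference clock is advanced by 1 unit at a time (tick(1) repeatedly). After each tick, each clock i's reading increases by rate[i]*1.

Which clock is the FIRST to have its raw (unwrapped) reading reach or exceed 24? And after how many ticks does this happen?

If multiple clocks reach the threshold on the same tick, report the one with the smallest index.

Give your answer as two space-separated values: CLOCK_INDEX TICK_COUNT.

Answer: 1 7

Derivation:
clock 0: start=0, rate=2.0, needs 24-0 = 24; ticks = ceil(24/2.0) = ceil(12.0000) = 12; reading at tick 12 = 0 + 2.0*12 = 24.0000
clock 1: start=11, rate=2.0, needs 24-11 = 13; ticks = ceil(13/2.0) = ceil(6.5000) = 7; reading at tick 7 = 11 + 2.0*7 = 25.0000
clock 2: start=10, rate=0.9, needs 24-10 = 14; ticks = ceil(14/0.9) = ceil(15.5556) = 16; reading at tick 16 = 10 + 0.9*16 = 24.4000
clock 3: start=3, rate=1.25, needs 24-3 = 21; ticks = ceil(21/1.25) = ceil(16.8000) = 17; reading at tick 17 = 3 + 1.25*17 = 24.2500
Minimum tick count = 7; winners = [1]; smallest index = 1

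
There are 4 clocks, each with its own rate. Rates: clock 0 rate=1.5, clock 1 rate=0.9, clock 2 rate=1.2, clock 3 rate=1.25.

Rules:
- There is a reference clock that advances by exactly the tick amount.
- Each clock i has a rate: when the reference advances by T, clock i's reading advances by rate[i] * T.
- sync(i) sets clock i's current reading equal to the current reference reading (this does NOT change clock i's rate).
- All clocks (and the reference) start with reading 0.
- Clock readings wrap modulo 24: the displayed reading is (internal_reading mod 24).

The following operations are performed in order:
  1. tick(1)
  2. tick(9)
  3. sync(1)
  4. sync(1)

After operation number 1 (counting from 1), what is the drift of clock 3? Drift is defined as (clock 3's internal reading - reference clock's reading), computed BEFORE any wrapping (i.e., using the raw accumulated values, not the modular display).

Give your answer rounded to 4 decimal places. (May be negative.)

Answer: 0.2500

Derivation:
After op 1 tick(1): ref=1.0000 raw=[1.5000 0.9000 1.2000 1.2500]
Drift of clock 3 after op 1: 1.2500 - 1.0000 = 0.2500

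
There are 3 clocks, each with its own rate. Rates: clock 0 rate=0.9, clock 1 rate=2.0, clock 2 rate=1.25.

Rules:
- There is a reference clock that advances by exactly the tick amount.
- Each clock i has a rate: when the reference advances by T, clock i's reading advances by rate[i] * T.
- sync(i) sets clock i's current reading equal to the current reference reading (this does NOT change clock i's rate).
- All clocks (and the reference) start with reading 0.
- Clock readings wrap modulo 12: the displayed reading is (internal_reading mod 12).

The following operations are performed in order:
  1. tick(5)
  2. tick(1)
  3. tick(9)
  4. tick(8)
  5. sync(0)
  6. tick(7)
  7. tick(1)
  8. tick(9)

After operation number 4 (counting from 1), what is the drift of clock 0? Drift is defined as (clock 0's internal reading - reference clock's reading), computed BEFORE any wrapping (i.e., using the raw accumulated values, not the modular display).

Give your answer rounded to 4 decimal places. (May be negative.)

Answer: -2.3000

Derivation:
After op 1 tick(5): ref=5.0000 raw=[4.5000 10.0000 6.2500]
After op 2 tick(1): ref=6.0000 raw=[5.4000 12.0000 7.5000]
After op 3 tick(9): ref=15.0000 raw=[13.5000 30.0000 18.7500]
After op 4 tick(8): ref=23.0000 raw=[20.7000 46.0000 28.7500]
Drift of clock 0 after op 4: 20.7000 - 23.0000 = -2.3000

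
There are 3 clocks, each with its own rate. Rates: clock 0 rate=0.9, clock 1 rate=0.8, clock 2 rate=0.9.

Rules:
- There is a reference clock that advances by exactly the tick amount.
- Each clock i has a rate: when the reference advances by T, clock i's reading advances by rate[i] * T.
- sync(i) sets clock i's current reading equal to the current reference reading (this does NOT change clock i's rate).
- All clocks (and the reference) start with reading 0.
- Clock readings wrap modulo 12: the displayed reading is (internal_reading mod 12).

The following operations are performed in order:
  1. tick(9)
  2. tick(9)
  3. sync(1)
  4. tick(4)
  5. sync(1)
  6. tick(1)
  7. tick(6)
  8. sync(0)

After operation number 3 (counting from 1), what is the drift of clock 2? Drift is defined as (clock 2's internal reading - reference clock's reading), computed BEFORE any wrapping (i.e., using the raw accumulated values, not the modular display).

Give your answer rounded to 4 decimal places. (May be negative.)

After op 1 tick(9): ref=9.0000 raw=[8.1000 7.2000 8.1000]
After op 2 tick(9): ref=18.0000 raw=[16.2000 14.4000 16.2000]
After op 3 sync(1): ref=18.0000 raw=[16.2000 18.0000 16.2000]
Drift of clock 2 after op 3: 16.2000 - 18.0000 = -1.8000

Answer: -1.8000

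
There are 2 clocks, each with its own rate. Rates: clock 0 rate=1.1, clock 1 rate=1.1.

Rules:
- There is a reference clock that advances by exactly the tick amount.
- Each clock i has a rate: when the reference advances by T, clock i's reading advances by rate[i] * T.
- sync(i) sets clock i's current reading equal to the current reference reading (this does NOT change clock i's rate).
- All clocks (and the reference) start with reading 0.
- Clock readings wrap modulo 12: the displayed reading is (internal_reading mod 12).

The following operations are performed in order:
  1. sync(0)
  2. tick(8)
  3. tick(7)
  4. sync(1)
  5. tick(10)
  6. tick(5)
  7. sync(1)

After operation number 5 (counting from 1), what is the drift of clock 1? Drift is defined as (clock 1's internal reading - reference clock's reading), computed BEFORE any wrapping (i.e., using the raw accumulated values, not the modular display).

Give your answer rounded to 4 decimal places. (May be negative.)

Answer: 1.0000

Derivation:
After op 1 sync(0): ref=0.0000 raw=[0.0000 0.0000]
After op 2 tick(8): ref=8.0000 raw=[8.8000 8.8000]
After op 3 tick(7): ref=15.0000 raw=[16.5000 16.5000]
After op 4 sync(1): ref=15.0000 raw=[16.5000 15.0000]
After op 5 tick(10): ref=25.0000 raw=[27.5000 26.0000]
Drift of clock 1 after op 5: 26.0000 - 25.0000 = 1.0000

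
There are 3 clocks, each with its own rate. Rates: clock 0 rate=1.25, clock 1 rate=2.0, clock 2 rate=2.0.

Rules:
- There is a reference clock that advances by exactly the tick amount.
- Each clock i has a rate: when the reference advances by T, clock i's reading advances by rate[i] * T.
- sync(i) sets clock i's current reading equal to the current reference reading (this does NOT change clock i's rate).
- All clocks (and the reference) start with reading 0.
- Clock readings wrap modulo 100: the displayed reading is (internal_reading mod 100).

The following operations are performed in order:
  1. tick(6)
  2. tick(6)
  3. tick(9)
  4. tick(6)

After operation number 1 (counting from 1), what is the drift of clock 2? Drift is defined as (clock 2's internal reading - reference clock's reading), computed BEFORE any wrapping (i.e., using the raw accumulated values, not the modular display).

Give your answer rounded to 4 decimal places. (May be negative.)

Answer: 6.0000

Derivation:
After op 1 tick(6): ref=6.0000 raw=[7.5000 12.0000 12.0000]
Drift of clock 2 after op 1: 12.0000 - 6.0000 = 6.0000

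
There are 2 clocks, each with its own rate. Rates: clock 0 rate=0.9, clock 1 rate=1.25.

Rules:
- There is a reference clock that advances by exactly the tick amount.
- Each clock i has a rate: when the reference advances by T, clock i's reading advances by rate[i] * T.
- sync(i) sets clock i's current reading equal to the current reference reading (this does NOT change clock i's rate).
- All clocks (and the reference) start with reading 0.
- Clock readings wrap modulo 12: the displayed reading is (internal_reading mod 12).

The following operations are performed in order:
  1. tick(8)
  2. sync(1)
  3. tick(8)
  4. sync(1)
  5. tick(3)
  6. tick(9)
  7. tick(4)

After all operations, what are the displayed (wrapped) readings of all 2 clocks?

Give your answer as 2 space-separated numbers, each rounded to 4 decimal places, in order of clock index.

Answer: 4.8000 0.0000

Derivation:
After op 1 tick(8): ref=8.0000 raw=[7.2000 10.0000]
After op 2 sync(1): ref=8.0000 raw=[7.2000 8.0000]
After op 3 tick(8): ref=16.0000 raw=[14.4000 18.0000]
After op 4 sync(1): ref=16.0000 raw=[14.4000 16.0000]
After op 5 tick(3): ref=19.0000 raw=[17.1000 19.7500]
After op 6 tick(9): ref=28.0000 raw=[25.2000 31.0000]
After op 7 tick(4): ref=32.0000 raw=[28.8000 36.0000]
Wrap final raw readings (mod 12): 28.8000 mod 12 = 4.8000; 36.0000 mod 12 = 0.0000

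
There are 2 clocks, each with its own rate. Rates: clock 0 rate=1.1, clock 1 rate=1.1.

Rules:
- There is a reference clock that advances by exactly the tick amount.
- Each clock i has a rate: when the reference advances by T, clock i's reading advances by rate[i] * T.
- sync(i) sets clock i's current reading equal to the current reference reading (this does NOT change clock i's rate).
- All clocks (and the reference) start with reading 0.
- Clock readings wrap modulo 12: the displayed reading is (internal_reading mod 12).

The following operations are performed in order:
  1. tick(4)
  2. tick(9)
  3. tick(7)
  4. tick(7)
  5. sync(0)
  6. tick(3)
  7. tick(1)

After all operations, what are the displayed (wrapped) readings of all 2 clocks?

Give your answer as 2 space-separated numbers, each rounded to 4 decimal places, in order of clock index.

Answer: 7.4000 10.1000

Derivation:
After op 1 tick(4): ref=4.0000 raw=[4.4000 4.4000]
After op 2 tick(9): ref=13.0000 raw=[14.3000 14.3000]
After op 3 tick(7): ref=20.0000 raw=[22.0000 22.0000]
After op 4 tick(7): ref=27.0000 raw=[29.7000 29.7000]
After op 5 sync(0): ref=27.0000 raw=[27.0000 29.7000]
After op 6 tick(3): ref=30.0000 raw=[30.3000 33.0000]
After op 7 tick(1): ref=31.0000 raw=[31.4000 34.1000]
Wrap final raw readings (mod 12): 31.4000 mod 12 = 7.4000; 34.1000 mod 12 = 10.1000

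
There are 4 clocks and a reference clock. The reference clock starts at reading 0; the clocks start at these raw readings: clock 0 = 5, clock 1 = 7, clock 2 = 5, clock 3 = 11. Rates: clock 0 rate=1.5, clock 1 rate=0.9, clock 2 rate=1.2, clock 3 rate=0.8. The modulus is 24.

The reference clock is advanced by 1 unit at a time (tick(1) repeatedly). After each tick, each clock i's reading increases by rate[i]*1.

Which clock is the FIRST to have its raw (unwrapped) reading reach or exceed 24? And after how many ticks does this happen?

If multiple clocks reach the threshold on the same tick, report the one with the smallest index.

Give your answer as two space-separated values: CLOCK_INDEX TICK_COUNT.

clock 0: start=5, rate=1.5, needs 24-5 = 19; ticks = ceil(19/1.5) = ceil(12.6667) = 13; reading at tick 13 = 5 + 1.5*13 = 24.5000
clock 1: start=7, rate=0.9, needs 24-7 = 17; ticks = ceil(17/0.9) = ceil(18.8889) = 19; reading at tick 19 = 7 + 0.9*19 = 24.1000
clock 2: start=5, rate=1.2, needs 24-5 = 19; ticks = ceil(19/1.2) = ceil(15.8333) = 16; reading at tick 16 = 5 + 1.2*16 = 24.2000
clock 3: start=11, rate=0.8, needs 24-11 = 13; ticks = ceil(13/0.8) = ceil(16.2500) = 17; reading at tick 17 = 11 + 0.8*17 = 24.6000
Minimum tick count = 13; winners = [0]; smallest index = 0

Answer: 0 13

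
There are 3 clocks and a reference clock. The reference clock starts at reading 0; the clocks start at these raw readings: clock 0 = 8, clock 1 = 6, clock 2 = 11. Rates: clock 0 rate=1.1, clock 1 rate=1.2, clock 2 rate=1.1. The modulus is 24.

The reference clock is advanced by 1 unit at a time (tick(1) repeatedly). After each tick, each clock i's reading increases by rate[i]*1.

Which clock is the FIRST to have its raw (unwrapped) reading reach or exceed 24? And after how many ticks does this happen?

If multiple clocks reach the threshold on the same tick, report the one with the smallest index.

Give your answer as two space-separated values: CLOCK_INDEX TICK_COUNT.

Answer: 2 12

Derivation:
clock 0: start=8, rate=1.1, needs 24-8 = 16; ticks = ceil(16/1.1) = ceil(14.5455) = 15; reading at tick 15 = 8 + 1.1*15 = 24.5000
clock 1: start=6, rate=1.2, needs 24-6 = 18; ticks = ceil(18/1.2) = ceil(15.0000) = 15; reading at tick 15 = 6 + 1.2*15 = 24.0000
clock 2: start=11, rate=1.1, needs 24-11 = 13; ticks = ceil(13/1.1) = ceil(11.8182) = 12; reading at tick 12 = 11 + 1.1*12 = 24.2000
Minimum tick count = 12; winners = [2]; smallest index = 2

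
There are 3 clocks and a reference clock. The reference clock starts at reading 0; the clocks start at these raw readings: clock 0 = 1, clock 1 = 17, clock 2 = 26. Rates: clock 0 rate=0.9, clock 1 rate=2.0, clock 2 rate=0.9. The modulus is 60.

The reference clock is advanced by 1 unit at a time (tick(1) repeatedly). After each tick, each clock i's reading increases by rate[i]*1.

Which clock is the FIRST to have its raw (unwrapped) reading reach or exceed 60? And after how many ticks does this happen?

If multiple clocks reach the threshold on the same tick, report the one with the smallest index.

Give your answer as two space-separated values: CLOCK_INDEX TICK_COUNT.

clock 0: start=1, rate=0.9, needs 60-1 = 59; ticks = ceil(59/0.9) = ceil(65.5556) = 66; reading at tick 66 = 1 + 0.9*66 = 60.4000
clock 1: start=17, rate=2.0, needs 60-17 = 43; ticks = ceil(43/2.0) = ceil(21.5000) = 22; reading at tick 22 = 17 + 2.0*22 = 61.0000
clock 2: start=26, rate=0.9, needs 60-26 = 34; ticks = ceil(34/0.9) = ceil(37.7778) = 38; reading at tick 38 = 26 + 0.9*38 = 60.2000
Minimum tick count = 22; winners = [1]; smallest index = 1

Answer: 1 22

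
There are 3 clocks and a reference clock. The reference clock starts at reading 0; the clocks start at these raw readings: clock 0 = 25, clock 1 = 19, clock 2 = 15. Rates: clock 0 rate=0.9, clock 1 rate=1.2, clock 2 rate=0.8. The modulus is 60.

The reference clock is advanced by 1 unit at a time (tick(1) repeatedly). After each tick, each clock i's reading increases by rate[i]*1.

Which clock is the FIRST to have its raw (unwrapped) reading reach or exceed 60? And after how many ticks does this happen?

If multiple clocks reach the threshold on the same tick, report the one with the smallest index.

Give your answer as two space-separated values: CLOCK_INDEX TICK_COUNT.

Answer: 1 35

Derivation:
clock 0: start=25, rate=0.9, needs 60-25 = 35; ticks = ceil(35/0.9) = ceil(38.8889) = 39; reading at tick 39 = 25 + 0.9*39 = 60.1000
clock 1: start=19, rate=1.2, needs 60-19 = 41; ticks = ceil(41/1.2) = ceil(34.1667) = 35; reading at tick 35 = 19 + 1.2*35 = 61.0000
clock 2: start=15, rate=0.8, needs 60-15 = 45; ticks = ceil(45/0.8) = ceil(56.2500) = 57; reading at tick 57 = 15 + 0.8*57 = 60.6000
Minimum tick count = 35; winners = [1]; smallest index = 1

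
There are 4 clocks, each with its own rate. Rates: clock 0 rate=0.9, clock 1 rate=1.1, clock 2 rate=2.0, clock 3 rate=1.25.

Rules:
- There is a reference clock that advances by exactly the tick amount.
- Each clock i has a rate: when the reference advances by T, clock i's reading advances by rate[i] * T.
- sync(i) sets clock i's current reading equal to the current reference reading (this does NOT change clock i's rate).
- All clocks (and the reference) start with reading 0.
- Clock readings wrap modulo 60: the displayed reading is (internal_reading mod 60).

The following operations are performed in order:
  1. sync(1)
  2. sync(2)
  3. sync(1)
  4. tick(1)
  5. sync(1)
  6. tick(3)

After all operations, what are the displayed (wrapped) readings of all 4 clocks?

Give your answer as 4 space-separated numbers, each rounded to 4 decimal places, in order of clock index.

Answer: 3.6000 4.3000 8.0000 5.0000

Derivation:
After op 1 sync(1): ref=0.0000 raw=[0.0000 0.0000 0.0000 0.0000]
After op 2 sync(2): ref=0.0000 raw=[0.0000 0.0000 0.0000 0.0000]
After op 3 sync(1): ref=0.0000 raw=[0.0000 0.0000 0.0000 0.0000]
After op 4 tick(1): ref=1.0000 raw=[0.9000 1.1000 2.0000 1.2500]
After op 5 sync(1): ref=1.0000 raw=[0.9000 1.0000 2.0000 1.2500]
After op 6 tick(3): ref=4.0000 raw=[3.6000 4.3000 8.0000 5.0000]
Wrap final raw readings (mod 60): 3.6000 mod 60 = 3.6000; 4.3000 mod 60 = 4.3000; 8.0000 mod 60 = 8.0000; 5.0000 mod 60 = 5.0000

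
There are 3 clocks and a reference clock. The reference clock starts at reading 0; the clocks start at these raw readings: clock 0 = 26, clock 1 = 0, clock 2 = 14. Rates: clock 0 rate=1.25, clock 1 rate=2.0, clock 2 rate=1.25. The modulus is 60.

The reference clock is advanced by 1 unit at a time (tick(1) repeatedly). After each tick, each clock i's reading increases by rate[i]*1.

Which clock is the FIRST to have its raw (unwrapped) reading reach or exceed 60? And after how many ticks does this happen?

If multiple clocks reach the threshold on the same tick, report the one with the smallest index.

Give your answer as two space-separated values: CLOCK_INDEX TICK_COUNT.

Answer: 0 28

Derivation:
clock 0: start=26, rate=1.25, needs 60-26 = 34; ticks = ceil(34/1.25) = ceil(27.2000) = 28; reading at tick 28 = 26 + 1.25*28 = 61.0000
clock 1: start=0, rate=2.0, needs 60-0 = 60; ticks = ceil(60/2.0) = ceil(30.0000) = 30; reading at tick 30 = 0 + 2.0*30 = 60.0000
clock 2: start=14, rate=1.25, needs 60-14 = 46; ticks = ceil(46/1.25) = ceil(36.8000) = 37; reading at tick 37 = 14 + 1.25*37 = 60.2500
Minimum tick count = 28; winners = [0]; smallest index = 0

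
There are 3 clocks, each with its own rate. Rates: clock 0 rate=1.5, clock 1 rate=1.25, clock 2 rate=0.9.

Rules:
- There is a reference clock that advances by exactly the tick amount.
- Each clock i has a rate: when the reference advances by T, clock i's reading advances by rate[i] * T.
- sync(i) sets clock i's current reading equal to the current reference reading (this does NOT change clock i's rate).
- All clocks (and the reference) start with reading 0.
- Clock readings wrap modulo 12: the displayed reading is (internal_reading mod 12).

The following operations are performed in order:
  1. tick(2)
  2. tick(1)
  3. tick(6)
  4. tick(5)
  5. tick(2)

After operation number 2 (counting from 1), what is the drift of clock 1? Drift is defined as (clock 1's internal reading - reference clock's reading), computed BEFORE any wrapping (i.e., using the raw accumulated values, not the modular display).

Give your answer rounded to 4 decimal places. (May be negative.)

Answer: 0.7500

Derivation:
After op 1 tick(2): ref=2.0000 raw=[3.0000 2.5000 1.8000]
After op 2 tick(1): ref=3.0000 raw=[4.5000 3.7500 2.7000]
Drift of clock 1 after op 2: 3.7500 - 3.0000 = 0.7500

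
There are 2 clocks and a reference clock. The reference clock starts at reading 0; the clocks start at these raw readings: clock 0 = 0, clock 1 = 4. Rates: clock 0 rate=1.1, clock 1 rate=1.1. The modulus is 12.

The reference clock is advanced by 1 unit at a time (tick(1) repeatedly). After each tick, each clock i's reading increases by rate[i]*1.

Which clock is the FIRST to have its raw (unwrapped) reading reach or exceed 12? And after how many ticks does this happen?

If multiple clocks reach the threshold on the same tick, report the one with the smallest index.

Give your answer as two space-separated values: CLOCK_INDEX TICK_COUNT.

Answer: 1 8

Derivation:
clock 0: start=0, rate=1.1, needs 12-0 = 12; ticks = ceil(12/1.1) = ceil(10.9091) = 11; reading at tick 11 = 0 + 1.1*11 = 12.1000
clock 1: start=4, rate=1.1, needs 12-4 = 8; ticks = ceil(8/1.1) = ceil(7.2727) = 8; reading at tick 8 = 4 + 1.1*8 = 12.8000
Minimum tick count = 8; winners = [1]; smallest index = 1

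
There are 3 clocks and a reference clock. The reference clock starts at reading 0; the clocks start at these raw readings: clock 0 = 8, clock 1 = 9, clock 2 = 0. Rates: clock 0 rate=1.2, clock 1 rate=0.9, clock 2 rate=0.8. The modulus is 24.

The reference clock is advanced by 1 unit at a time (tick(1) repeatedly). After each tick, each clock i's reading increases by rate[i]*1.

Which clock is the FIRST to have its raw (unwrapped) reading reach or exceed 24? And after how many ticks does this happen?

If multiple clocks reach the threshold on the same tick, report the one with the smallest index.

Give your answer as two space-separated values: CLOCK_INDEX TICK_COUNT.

Answer: 0 14

Derivation:
clock 0: start=8, rate=1.2, needs 24-8 = 16; ticks = ceil(16/1.2) = ceil(13.3333) = 14; reading at tick 14 = 8 + 1.2*14 = 24.8000
clock 1: start=9, rate=0.9, needs 24-9 = 15; ticks = ceil(15/0.9) = ceil(16.6667) = 17; reading at tick 17 = 9 + 0.9*17 = 24.3000
clock 2: start=0, rate=0.8, needs 24-0 = 24; ticks = ceil(24/0.8) = ceil(30.0000) = 30; reading at tick 30 = 0 + 0.8*30 = 24.0000
Minimum tick count = 14; winners = [0]; smallest index = 0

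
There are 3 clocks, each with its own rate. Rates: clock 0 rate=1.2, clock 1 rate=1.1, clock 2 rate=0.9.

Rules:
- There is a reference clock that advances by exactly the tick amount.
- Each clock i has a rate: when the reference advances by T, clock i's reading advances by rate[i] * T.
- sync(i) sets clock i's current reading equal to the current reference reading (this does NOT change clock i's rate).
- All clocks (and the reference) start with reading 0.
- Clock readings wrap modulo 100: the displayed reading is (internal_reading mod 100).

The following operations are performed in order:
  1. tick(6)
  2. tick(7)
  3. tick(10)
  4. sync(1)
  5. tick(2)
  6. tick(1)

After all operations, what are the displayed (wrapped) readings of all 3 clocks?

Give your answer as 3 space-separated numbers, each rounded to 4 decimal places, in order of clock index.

Answer: 31.2000 26.3000 23.4000

Derivation:
After op 1 tick(6): ref=6.0000 raw=[7.2000 6.6000 5.4000]
After op 2 tick(7): ref=13.0000 raw=[15.6000 14.3000 11.7000]
After op 3 tick(10): ref=23.0000 raw=[27.6000 25.3000 20.7000]
After op 4 sync(1): ref=23.0000 raw=[27.6000 23.0000 20.7000]
After op 5 tick(2): ref=25.0000 raw=[30.0000 25.2000 22.5000]
After op 6 tick(1): ref=26.0000 raw=[31.2000 26.3000 23.4000]
Wrap final raw readings (mod 100): 31.2000 mod 100 = 31.2000; 26.3000 mod 100 = 26.3000; 23.4000 mod 100 = 23.4000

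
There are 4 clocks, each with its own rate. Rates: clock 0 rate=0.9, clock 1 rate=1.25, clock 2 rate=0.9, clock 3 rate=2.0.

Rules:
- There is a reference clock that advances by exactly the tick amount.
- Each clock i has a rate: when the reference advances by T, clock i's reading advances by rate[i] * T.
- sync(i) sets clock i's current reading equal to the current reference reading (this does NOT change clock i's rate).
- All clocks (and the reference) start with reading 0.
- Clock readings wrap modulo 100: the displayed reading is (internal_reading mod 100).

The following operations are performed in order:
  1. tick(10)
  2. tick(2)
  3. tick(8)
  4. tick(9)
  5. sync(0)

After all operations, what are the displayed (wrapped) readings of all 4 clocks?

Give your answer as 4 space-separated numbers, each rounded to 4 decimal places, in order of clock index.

Answer: 29.0000 36.2500 26.1000 58.0000

Derivation:
After op 1 tick(10): ref=10.0000 raw=[9.0000 12.5000 9.0000 20.0000]
After op 2 tick(2): ref=12.0000 raw=[10.8000 15.0000 10.8000 24.0000]
After op 3 tick(8): ref=20.0000 raw=[18.0000 25.0000 18.0000 40.0000]
After op 4 tick(9): ref=29.0000 raw=[26.1000 36.2500 26.1000 58.0000]
After op 5 sync(0): ref=29.0000 raw=[29.0000 36.2500 26.1000 58.0000]
Wrap final raw readings (mod 100): 29.0000 mod 100 = 29.0000; 36.2500 mod 100 = 36.2500; 26.1000 mod 100 = 26.1000; 58.0000 mod 100 = 58.0000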